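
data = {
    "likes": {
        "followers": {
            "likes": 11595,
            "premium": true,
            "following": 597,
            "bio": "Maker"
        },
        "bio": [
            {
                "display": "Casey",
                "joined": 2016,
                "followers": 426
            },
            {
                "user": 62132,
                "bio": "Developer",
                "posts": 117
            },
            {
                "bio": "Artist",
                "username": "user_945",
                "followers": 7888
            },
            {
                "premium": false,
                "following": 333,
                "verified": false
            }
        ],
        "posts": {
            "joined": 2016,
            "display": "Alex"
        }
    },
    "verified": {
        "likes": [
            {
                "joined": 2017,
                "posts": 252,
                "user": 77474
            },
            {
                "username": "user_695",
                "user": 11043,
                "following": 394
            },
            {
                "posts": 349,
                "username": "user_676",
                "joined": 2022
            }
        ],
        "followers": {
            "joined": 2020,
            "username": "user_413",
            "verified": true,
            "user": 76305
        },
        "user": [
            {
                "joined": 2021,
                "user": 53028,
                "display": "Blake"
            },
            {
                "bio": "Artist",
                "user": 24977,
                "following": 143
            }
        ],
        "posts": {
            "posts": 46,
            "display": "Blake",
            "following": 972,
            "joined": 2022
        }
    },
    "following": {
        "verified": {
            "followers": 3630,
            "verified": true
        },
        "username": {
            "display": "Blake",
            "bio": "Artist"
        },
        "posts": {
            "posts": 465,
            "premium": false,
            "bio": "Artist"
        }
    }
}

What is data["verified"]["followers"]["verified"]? True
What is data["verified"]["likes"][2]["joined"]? 2022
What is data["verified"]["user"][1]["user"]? 24977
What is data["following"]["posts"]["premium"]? False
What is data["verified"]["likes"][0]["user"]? 77474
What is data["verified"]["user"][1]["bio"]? "Artist"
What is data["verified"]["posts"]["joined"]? 2022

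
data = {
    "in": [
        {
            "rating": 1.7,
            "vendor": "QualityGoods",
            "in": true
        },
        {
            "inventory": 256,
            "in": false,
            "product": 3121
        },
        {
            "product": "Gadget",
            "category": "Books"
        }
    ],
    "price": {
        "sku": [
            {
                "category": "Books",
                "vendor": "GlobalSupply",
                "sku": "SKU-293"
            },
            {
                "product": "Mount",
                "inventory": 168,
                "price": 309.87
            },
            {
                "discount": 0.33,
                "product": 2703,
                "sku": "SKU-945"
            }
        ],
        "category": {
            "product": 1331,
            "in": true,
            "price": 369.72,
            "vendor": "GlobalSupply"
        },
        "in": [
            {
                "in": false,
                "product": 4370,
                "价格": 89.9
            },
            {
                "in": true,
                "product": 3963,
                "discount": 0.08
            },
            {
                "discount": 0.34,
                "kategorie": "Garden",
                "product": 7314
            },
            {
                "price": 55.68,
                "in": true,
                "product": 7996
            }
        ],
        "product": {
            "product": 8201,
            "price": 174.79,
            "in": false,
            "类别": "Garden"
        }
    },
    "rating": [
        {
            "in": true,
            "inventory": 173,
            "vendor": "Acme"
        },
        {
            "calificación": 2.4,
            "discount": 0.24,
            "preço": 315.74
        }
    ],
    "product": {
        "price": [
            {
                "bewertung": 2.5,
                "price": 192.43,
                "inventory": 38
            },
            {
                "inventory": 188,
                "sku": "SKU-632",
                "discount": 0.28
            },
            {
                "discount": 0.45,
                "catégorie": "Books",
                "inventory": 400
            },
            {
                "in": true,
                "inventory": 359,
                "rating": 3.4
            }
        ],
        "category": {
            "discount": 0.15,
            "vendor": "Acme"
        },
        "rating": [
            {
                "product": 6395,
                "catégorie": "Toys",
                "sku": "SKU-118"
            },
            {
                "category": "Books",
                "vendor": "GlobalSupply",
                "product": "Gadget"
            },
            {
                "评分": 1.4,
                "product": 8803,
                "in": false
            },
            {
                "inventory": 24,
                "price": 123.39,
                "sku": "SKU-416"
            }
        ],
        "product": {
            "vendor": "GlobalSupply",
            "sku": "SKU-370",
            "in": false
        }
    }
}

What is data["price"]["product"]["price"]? 174.79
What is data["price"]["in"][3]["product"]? 7996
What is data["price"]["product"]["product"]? 8201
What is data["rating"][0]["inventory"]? 173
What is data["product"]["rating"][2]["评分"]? 1.4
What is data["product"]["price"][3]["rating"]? 3.4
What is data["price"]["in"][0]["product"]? 4370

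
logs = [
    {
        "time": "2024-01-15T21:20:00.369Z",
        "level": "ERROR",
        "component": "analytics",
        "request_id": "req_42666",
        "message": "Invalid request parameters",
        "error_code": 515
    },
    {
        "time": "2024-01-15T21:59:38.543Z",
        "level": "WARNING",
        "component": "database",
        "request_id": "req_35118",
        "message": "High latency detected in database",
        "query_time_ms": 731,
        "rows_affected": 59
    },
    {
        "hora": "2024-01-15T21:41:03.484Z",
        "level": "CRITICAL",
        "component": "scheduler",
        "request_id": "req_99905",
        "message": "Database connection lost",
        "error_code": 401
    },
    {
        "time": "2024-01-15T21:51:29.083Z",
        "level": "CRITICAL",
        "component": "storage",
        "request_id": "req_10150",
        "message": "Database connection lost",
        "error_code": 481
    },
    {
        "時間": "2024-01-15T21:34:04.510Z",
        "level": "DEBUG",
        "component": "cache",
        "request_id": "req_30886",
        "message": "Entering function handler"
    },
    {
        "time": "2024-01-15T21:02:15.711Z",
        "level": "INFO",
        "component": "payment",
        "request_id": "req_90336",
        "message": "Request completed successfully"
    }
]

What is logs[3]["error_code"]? 481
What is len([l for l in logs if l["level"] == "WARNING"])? 1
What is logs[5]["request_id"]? "req_90336"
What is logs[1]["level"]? "WARNING"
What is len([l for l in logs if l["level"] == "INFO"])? 1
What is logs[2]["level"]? "CRITICAL"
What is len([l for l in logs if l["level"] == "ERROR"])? 1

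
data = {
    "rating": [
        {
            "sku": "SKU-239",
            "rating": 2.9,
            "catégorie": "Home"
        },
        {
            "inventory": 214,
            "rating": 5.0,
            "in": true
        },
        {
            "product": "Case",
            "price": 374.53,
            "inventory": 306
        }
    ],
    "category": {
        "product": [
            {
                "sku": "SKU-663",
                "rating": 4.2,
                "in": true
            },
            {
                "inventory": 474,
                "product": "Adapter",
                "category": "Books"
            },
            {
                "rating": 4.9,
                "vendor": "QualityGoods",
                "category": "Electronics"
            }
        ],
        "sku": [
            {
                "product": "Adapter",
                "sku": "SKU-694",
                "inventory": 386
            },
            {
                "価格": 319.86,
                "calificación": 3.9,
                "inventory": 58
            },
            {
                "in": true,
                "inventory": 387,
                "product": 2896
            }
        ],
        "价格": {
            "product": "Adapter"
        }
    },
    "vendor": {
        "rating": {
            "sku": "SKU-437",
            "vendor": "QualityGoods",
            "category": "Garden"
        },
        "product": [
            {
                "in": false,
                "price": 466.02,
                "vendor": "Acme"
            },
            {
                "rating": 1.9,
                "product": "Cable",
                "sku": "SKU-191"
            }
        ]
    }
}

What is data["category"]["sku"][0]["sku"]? "SKU-694"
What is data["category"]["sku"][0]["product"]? "Adapter"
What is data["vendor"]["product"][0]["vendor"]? "Acme"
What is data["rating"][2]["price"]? 374.53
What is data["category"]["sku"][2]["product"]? 2896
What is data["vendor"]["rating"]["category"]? "Garden"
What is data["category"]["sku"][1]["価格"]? 319.86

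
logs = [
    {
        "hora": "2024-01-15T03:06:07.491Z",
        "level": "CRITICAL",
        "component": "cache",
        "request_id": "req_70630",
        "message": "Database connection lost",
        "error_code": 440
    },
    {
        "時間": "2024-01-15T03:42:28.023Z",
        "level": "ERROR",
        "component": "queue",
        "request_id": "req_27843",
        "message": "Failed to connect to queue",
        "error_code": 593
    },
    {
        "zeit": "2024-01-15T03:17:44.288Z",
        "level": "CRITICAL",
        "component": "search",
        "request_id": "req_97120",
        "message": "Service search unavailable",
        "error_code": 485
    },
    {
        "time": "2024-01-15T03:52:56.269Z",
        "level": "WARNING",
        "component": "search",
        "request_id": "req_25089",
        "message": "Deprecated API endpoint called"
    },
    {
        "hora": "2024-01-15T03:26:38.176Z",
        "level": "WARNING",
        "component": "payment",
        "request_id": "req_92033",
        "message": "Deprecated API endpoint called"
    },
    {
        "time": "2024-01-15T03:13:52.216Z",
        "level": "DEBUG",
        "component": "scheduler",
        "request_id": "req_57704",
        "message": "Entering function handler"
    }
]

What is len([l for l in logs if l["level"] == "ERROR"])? 1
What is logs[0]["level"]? "CRITICAL"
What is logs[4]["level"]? "WARNING"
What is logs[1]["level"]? "ERROR"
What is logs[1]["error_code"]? 593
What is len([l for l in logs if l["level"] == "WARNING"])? 2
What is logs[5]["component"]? "scheduler"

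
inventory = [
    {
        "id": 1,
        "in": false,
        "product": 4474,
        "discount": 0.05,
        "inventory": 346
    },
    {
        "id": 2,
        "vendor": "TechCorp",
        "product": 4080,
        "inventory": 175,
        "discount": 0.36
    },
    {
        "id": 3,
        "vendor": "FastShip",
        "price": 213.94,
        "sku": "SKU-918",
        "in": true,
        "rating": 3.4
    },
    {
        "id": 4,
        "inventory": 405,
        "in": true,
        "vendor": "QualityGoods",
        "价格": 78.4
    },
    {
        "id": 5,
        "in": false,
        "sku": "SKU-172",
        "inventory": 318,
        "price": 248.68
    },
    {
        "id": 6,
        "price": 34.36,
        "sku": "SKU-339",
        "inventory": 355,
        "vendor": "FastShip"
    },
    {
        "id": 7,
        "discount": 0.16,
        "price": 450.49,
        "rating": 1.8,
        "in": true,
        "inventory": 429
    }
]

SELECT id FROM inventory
[1, 2, 3, 4, 5, 6, 7]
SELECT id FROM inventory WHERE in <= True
[1, 3, 4, 5, 7]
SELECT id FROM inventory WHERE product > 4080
[1]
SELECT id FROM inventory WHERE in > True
[]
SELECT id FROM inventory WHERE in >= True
[3, 4, 7]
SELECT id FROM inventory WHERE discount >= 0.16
[2, 7]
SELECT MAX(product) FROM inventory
4474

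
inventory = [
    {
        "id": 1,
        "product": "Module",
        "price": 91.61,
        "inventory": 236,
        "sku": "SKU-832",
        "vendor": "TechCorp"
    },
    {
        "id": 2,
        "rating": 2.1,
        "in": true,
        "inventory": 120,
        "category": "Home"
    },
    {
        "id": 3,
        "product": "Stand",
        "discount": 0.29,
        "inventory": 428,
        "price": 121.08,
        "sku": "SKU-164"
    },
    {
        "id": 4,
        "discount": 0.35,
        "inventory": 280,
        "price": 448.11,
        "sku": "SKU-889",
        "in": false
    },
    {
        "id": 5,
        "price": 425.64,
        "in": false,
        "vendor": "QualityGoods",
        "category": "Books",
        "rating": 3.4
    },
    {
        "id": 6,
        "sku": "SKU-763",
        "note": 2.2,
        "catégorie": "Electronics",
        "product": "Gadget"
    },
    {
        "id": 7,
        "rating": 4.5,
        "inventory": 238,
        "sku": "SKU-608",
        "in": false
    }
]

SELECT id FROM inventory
[1, 2, 3, 4, 5, 6, 7]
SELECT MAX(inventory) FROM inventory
428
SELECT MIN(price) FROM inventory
91.61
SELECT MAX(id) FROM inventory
7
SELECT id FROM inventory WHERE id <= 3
[1, 2, 3]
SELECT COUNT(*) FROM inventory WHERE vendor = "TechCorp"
1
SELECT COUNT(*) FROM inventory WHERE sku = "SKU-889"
1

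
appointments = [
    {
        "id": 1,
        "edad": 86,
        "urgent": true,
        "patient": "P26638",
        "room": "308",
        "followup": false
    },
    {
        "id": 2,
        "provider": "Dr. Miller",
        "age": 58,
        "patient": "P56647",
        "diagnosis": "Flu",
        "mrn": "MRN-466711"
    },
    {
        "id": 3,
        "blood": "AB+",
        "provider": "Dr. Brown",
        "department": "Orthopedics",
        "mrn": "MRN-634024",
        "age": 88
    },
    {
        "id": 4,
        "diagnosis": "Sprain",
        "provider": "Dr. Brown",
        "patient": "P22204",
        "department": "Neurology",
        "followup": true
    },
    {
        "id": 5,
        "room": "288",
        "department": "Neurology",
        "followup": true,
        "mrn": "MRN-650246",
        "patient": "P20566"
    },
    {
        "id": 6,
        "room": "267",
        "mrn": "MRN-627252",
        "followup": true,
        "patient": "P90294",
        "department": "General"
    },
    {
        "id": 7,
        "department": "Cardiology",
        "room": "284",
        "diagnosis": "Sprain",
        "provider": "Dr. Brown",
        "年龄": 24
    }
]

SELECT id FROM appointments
[1, 2, 3, 4, 5, 6, 7]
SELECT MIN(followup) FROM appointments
False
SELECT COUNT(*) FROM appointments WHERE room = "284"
1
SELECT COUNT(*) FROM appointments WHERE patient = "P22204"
1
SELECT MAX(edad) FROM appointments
86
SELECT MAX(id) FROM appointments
7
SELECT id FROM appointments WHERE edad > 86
[]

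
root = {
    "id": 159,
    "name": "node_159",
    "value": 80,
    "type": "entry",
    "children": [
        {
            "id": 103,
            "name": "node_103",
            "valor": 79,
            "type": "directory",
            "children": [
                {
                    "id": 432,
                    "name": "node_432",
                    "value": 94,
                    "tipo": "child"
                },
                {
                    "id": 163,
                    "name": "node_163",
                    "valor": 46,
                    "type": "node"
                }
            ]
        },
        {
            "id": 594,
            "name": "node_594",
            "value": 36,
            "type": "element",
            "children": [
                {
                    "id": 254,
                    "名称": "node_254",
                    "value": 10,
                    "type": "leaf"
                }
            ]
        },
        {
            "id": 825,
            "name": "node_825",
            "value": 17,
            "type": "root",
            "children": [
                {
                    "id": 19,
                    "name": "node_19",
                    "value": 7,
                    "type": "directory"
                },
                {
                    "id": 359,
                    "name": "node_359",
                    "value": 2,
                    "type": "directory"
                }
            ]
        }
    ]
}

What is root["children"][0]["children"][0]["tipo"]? "child"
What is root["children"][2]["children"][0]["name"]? "node_19"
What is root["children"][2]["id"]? 825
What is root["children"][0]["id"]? 103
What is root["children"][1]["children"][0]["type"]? "leaf"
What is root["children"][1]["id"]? 594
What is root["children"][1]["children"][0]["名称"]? "node_254"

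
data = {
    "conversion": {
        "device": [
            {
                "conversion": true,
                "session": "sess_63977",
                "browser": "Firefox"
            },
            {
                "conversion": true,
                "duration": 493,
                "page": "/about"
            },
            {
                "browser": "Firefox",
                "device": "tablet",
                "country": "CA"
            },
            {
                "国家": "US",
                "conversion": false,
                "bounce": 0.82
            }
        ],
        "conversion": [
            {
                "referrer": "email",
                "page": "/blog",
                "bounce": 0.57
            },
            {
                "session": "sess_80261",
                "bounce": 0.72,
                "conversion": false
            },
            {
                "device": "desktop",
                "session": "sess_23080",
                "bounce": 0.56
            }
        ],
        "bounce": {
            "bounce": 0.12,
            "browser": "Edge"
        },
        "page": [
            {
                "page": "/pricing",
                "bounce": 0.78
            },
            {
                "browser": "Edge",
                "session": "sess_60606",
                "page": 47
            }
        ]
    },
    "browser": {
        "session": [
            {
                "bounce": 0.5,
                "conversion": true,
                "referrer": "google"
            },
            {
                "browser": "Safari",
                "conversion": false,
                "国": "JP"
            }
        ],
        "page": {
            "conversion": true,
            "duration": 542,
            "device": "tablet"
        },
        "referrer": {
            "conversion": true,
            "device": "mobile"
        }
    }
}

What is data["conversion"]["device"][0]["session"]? "sess_63977"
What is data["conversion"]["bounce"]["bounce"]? 0.12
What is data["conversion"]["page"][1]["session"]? "sess_60606"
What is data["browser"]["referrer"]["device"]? "mobile"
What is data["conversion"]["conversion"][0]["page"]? "/blog"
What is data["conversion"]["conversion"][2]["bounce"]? 0.56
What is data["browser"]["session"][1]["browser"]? "Safari"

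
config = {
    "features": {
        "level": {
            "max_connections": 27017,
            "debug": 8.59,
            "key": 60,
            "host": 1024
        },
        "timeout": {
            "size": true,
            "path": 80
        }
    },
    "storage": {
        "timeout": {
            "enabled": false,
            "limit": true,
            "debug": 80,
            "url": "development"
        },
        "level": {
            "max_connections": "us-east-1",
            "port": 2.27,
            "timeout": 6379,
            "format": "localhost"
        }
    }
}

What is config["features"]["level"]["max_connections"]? 27017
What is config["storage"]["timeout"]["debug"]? 80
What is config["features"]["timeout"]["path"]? 80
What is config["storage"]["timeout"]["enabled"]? False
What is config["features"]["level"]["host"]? 1024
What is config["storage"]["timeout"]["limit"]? True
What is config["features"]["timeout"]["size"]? True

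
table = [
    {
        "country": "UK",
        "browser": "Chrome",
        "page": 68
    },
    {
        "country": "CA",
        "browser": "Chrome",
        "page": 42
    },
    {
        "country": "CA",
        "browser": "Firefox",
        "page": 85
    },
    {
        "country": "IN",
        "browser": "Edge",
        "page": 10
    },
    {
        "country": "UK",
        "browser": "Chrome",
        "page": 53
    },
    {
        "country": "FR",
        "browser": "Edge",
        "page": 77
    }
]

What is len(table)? 6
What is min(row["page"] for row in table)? 10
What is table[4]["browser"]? "Chrome"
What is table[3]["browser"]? "Edge"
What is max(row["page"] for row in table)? 85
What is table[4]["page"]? 53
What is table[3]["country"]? "IN"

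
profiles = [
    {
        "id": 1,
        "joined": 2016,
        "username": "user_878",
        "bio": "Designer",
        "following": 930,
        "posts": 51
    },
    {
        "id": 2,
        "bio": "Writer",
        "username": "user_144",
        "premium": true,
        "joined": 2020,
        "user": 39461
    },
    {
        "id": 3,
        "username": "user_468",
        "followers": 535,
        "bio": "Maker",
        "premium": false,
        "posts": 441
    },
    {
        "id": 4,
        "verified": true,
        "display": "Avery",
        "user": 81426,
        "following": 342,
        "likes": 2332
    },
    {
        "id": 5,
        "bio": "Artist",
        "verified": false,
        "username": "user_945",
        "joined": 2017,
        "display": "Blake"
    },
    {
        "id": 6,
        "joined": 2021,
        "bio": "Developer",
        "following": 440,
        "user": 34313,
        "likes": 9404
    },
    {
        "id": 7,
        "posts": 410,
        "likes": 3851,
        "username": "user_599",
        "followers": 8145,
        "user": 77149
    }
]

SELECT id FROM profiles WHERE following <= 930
[1, 4, 6]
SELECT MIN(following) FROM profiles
342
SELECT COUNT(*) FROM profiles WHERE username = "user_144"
1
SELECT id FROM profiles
[1, 2, 3, 4, 5, 6, 7]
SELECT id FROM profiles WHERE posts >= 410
[3, 7]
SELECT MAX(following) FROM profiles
930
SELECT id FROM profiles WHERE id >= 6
[6, 7]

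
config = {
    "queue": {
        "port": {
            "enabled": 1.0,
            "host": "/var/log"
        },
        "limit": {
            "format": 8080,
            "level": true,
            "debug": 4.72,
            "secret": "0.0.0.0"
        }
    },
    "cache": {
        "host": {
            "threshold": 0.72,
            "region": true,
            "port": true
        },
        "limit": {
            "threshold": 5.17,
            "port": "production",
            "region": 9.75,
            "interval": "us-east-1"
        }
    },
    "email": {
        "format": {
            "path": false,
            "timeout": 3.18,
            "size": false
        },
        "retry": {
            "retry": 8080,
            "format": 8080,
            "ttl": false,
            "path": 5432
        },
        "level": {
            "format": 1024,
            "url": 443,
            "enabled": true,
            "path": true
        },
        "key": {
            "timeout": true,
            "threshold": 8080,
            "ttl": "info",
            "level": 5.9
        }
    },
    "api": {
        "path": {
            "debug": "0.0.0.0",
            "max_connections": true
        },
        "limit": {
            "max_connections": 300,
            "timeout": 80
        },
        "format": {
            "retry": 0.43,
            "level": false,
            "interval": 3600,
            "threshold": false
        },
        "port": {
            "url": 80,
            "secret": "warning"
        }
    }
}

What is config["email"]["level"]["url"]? 443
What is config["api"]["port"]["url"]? 80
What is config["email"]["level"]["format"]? 1024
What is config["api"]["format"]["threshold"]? False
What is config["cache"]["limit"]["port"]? "production"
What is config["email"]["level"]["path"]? True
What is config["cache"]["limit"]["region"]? 9.75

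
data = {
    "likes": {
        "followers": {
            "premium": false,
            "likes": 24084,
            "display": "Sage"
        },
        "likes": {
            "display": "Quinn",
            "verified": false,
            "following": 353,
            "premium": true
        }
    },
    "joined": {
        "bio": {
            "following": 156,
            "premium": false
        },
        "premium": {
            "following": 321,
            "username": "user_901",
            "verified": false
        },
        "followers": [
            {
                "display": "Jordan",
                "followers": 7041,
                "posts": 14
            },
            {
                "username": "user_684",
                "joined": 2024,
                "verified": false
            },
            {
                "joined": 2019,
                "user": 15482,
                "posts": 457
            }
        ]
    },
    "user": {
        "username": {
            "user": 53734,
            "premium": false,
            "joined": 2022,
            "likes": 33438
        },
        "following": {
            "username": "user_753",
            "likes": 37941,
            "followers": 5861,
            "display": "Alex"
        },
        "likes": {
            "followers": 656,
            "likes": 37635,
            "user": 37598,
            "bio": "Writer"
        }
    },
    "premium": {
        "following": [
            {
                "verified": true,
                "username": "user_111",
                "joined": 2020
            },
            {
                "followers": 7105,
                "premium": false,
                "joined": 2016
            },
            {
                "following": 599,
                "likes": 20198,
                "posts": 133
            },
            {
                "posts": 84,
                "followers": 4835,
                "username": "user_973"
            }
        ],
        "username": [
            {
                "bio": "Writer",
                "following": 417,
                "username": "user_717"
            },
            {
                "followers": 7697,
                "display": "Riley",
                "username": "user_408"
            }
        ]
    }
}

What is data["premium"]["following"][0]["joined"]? 2020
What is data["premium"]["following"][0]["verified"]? True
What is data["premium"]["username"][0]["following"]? 417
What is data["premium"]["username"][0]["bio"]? "Writer"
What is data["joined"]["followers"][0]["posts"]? 14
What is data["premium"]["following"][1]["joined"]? 2016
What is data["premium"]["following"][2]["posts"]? 133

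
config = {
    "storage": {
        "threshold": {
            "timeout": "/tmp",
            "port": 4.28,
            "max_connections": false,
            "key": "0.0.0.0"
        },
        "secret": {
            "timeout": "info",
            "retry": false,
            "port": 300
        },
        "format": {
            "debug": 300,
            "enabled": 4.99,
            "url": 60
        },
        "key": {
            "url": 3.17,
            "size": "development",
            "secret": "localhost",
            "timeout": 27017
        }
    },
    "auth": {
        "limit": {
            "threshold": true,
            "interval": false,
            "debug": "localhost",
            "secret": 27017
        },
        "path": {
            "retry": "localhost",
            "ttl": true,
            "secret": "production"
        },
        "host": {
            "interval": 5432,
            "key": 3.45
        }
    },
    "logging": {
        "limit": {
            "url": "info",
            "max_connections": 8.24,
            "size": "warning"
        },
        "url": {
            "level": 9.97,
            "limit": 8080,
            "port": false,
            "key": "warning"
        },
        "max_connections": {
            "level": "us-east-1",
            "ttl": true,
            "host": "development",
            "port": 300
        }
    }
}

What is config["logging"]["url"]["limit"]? 8080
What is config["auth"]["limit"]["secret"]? 27017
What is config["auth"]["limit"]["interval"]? False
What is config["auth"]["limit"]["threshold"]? True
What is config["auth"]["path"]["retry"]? "localhost"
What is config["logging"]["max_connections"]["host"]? "development"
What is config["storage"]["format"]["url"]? 60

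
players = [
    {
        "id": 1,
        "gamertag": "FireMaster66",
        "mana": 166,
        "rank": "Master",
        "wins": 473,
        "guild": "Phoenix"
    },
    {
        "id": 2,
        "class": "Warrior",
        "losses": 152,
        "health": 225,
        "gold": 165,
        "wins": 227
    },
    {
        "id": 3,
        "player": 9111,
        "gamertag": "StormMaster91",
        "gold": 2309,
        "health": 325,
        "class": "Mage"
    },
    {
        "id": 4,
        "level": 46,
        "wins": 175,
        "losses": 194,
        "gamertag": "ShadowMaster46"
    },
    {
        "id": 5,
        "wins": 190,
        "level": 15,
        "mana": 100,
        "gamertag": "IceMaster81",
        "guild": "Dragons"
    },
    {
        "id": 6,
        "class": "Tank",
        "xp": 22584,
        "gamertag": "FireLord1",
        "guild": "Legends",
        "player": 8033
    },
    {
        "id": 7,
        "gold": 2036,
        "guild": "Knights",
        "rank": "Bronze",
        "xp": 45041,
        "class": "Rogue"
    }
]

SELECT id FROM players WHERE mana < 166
[5]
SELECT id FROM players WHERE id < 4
[1, 2, 3]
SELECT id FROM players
[1, 2, 3, 4, 5, 6, 7]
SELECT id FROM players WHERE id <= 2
[1, 2]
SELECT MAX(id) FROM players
7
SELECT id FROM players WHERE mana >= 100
[1, 5]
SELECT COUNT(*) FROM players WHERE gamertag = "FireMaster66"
1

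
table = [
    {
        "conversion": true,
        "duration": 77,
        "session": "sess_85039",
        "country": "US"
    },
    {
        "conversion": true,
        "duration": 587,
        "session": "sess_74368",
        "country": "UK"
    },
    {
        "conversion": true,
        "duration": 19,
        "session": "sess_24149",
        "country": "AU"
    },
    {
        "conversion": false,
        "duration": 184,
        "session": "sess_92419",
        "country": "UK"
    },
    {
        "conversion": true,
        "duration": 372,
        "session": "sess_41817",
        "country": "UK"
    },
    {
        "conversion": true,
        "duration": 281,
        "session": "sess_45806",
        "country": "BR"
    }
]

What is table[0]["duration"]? 77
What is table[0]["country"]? "US"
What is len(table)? 6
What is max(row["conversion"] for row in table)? True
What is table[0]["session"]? "sess_85039"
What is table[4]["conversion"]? True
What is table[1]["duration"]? 587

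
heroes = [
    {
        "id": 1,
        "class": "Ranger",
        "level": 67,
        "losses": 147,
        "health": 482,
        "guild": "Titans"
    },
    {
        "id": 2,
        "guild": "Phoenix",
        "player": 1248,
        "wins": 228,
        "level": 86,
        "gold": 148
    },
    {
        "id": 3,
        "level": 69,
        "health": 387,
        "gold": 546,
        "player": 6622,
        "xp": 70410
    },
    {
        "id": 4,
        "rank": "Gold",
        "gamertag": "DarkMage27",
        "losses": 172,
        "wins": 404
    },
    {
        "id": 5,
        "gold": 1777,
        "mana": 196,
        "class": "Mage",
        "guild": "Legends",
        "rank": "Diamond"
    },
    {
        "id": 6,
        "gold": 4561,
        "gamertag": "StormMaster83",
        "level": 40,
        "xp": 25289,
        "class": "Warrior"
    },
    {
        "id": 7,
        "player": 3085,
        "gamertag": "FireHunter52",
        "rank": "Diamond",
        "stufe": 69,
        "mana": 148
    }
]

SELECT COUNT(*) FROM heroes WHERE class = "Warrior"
1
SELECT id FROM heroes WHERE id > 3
[4, 5, 6, 7]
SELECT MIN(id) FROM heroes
1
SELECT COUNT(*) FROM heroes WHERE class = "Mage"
1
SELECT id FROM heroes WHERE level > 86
[]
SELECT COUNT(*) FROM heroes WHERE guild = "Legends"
1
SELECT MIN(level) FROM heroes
40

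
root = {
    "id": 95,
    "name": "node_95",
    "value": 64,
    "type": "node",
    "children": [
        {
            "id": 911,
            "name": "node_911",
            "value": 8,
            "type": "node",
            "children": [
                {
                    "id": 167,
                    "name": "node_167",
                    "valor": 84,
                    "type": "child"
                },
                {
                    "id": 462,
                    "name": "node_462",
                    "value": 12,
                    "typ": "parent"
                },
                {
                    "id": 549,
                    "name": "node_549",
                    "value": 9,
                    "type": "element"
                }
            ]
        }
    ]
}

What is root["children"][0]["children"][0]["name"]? "node_167"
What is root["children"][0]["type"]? "node"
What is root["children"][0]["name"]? "node_911"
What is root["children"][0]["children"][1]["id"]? 462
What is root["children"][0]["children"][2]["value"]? 9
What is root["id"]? 95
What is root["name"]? "node_95"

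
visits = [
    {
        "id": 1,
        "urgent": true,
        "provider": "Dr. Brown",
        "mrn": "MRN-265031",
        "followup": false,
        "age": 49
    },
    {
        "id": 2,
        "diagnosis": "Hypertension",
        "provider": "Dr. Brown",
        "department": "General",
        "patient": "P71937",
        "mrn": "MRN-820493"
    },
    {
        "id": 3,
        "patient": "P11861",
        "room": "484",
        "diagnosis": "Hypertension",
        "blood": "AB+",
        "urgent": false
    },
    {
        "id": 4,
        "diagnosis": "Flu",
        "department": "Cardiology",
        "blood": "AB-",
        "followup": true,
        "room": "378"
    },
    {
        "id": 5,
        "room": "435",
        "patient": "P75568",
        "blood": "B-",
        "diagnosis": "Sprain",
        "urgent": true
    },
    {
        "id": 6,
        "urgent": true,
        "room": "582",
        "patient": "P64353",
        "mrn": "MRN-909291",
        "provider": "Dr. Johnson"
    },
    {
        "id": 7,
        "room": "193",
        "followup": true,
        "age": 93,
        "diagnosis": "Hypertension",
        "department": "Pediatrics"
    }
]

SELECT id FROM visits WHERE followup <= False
[1]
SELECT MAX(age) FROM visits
93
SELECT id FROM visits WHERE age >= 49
[1, 7]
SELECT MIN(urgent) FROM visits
False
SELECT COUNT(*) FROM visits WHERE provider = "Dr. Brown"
2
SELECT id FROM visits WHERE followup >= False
[1, 4, 7]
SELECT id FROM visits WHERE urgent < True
[3]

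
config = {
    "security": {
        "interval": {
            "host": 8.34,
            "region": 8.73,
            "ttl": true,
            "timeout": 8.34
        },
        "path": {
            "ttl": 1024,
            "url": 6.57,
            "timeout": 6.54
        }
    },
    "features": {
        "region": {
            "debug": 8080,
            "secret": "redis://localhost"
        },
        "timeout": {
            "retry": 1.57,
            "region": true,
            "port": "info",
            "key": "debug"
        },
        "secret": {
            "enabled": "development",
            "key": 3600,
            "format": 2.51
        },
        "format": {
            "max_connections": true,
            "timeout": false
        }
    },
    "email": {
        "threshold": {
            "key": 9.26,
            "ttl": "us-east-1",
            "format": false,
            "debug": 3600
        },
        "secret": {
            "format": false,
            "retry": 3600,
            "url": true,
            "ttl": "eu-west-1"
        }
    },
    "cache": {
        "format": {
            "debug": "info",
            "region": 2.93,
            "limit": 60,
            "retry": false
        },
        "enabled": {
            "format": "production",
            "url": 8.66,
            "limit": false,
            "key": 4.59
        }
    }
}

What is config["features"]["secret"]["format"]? 2.51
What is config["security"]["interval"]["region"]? 8.73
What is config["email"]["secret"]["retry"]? 3600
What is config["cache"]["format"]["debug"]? "info"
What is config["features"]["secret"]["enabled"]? "development"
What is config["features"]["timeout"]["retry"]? 1.57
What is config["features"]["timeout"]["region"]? True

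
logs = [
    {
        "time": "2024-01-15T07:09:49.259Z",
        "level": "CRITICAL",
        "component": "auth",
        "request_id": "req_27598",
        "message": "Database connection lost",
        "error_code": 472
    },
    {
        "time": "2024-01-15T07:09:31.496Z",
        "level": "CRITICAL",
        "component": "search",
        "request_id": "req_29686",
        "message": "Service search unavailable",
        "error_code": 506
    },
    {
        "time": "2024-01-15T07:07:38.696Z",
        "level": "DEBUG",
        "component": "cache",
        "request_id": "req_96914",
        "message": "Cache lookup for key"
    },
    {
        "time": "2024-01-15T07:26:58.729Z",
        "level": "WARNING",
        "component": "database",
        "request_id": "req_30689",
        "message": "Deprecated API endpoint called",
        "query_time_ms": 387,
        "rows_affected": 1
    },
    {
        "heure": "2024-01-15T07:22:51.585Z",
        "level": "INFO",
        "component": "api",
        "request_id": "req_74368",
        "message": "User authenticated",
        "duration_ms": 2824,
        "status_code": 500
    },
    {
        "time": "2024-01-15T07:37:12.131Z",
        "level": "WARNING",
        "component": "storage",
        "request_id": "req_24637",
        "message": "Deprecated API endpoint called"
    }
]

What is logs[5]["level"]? "WARNING"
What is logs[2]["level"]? "DEBUG"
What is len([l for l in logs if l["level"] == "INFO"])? 1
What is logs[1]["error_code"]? 506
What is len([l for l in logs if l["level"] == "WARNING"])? 2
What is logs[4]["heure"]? "2024-01-15T07:22:51.585Z"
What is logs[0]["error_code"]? 472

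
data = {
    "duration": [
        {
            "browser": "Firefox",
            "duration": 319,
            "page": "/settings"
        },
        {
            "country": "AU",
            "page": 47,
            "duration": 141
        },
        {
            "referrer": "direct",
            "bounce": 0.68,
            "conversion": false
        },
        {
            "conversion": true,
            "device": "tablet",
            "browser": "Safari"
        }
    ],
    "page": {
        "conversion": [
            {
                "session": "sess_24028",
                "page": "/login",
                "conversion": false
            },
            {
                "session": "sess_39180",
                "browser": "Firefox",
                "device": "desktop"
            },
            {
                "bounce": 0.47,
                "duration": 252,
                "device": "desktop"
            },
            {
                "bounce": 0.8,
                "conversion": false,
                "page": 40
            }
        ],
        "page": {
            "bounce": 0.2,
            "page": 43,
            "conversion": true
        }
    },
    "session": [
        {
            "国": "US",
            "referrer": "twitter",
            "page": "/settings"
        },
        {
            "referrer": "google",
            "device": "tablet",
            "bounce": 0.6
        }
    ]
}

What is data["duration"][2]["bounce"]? 0.68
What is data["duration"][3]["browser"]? "Safari"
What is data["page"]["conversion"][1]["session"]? "sess_39180"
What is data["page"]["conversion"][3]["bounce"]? 0.8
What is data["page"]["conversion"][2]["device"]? "desktop"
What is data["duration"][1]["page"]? 47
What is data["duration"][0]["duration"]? 319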